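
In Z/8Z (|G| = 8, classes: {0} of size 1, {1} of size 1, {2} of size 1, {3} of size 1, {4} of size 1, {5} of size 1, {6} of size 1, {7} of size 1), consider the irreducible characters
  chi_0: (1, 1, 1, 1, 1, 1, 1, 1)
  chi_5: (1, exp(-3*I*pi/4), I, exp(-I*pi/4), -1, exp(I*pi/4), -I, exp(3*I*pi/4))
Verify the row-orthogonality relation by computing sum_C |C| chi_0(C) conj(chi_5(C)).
Sum = 0; so <chi_0, chi_5> = 0 (distinct irreducibles are orthogonal).

Working: Compute term by term over conjugacy classes (|C| * chi_0(C) * conj(chi_5(C))):
  1*(1)*conj(1) + 1*(1)*conj(exp(-3*I*pi/4)) + 1*(1)*conj(I) + 1*(1)*conj(exp(-I*pi/4)) + 1*(1)*conj(-1) + 1*(1)*conj(exp(I*pi/4)) + 1*(1)*conj(-I) + 1*(1)*conj(exp(3*I*pi/4))
  = (1) + (exp(3*I*pi/4)) + (-I) + (exp(I*pi/4)) + (-1) + (exp(-I*pi/4)) + (I) + (exp(-3*I*pi/4))
  = 0.
(Exp terms are combined using exp(i*s)*conj(exp(i*t)) = exp(i*(s-t)), and sums of them are collapsed using the identity that for every m > 1 the m distinct m-th roots of unity sum to 0, e.g. 1 + exp(2*I*pi/3) + exp(-2*I*pi/3) = 0.)
Dividing by |G| = 8 gives 0/8 = 0, matching the row-orthogonality relation <chi_0, chi_5> = [chi_0 = chi_5].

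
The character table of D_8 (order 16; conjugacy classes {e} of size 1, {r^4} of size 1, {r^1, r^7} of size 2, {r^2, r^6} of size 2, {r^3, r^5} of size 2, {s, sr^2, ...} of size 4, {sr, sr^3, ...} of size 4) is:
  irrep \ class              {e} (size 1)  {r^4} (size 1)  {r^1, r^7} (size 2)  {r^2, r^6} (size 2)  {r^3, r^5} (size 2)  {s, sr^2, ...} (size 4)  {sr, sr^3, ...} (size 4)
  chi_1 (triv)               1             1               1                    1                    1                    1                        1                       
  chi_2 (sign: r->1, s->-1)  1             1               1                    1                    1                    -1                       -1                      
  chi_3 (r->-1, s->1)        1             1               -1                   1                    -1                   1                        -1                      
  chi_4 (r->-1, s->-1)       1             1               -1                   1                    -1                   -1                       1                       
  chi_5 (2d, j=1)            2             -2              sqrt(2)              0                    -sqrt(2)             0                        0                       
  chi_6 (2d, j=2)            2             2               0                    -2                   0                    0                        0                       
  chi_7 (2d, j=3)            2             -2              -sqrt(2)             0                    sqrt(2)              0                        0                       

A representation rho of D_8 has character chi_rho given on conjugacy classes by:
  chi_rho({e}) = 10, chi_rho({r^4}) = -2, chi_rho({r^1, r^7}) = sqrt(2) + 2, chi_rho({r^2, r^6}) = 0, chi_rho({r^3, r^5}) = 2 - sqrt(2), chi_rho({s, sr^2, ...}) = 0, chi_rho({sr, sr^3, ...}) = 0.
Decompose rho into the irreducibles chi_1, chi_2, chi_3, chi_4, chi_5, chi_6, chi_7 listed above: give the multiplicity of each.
Multiplicities: chi_1: 1, chi_2: 1, chi_3: 0, chi_4: 0, chi_5: 2, chi_6: 1, chi_7: 1.

Justification: Use <chi_rho, chi> = (1/|G|) sum_C |C| * chi_rho(C) * conj(chi(C)) with |G| = 16 for each irreducible chi in the table:
  <chi_rho, chi_1> = (1/16)[1*(10)*conj(1) + 1*(-2)*conj(1) + 2*(sqrt(2) + 2)*conj(1) + 2*(0)*conj(1) + 2*(2 - sqrt(2))*conj(1) + 4*(0)*conj(1) + 4*(0)*conj(1)]
      = (1/16)[(10) + (-2) + (2*sqrt(2) + 4) + (0) + (4 - 2*sqrt(2)) + (0) + (0)] = 16/16 = 1
  <chi_rho, chi_2> = (1/16)[1*(10)*conj(1) + 1*(-2)*conj(1) + 2*(sqrt(2) + 2)*conj(1) + 2*(0)*conj(1) + 2*(2 - sqrt(2))*conj(1) + 4*(0)*conj(-1) + 4*(0)*conj(-1)]
      = (1/16)[(10) + (-2) + (2*sqrt(2) + 4) + (0) + (4 - 2*sqrt(2)) + (0) + (0)] = 16/16 = 1
  <chi_rho, chi_3> = (1/16)[1*(10)*conj(1) + 1*(-2)*conj(1) + 2*(sqrt(2) + 2)*conj(-1) + 2*(0)*conj(1) + 2*(2 - sqrt(2))*conj(-1) + 4*(0)*conj(1) + 4*(0)*conj(-1)]
      = (1/16)[(10) + (-2) + (-4 - 2*sqrt(2)) + (0) + (-4 + 2*sqrt(2)) + (0) + (0)] = 0/16 = 0
  <chi_rho, chi_4> = (1/16)[1*(10)*conj(1) + 1*(-2)*conj(1) + 2*(sqrt(2) + 2)*conj(-1) + 2*(0)*conj(1) + 2*(2 - sqrt(2))*conj(-1) + 4*(0)*conj(-1) + 4*(0)*conj(1)]
      = (1/16)[(10) + (-2) + (-4 - 2*sqrt(2)) + (0) + (-4 + 2*sqrt(2)) + (0) + (0)] = 0/16 = 0
  <chi_rho, chi_5> = (1/16)[1*(10)*conj(2) + 1*(-2)*conj(-2) + 2*(sqrt(2) + 2)*conj(sqrt(2)) + 2*(0)*conj(0) + 2*(2 - sqrt(2))*conj(-sqrt(2)) + 4*(0)*conj(0) + 4*(0)*conj(0)]
      = (1/16)[(20) + (4) + (4 + 4*sqrt(2)) + (0) + (4 - 4*sqrt(2)) + (0) + (0)] = 32/16 = 2
  <chi_rho, chi_6> = (1/16)[1*(10)*conj(2) + 1*(-2)*conj(2) + 2*(sqrt(2) + 2)*conj(0) + 2*(0)*conj(-2) + 2*(2 - sqrt(2))*conj(0) + 4*(0)*conj(0) + 4*(0)*conj(0)]
      = (1/16)[(20) + (-4) + (0) + (0) + (0) + (0) + (0)] = 16/16 = 1
  <chi_rho, chi_7> = (1/16)[1*(10)*conj(2) + 1*(-2)*conj(-2) + 2*(sqrt(2) + 2)*conj(-sqrt(2)) + 2*(0)*conj(0) + 2*(2 - sqrt(2))*conj(sqrt(2)) + 4*(0)*conj(0) + 4*(0)*conj(0)]
      = (1/16)[(20) + (4) + (-4*sqrt(2) - 4) + (0) + (-4 + 4*sqrt(2)) + (0) + (0)] = 16/16 = 1
Dimension check: dim(rho) = sum (mult * dim) = 1*1 + 1*1 + 0*1 + 0*1 + 2*2 + 1*2 + 1*2 = 10 = chi_rho(e) = 10.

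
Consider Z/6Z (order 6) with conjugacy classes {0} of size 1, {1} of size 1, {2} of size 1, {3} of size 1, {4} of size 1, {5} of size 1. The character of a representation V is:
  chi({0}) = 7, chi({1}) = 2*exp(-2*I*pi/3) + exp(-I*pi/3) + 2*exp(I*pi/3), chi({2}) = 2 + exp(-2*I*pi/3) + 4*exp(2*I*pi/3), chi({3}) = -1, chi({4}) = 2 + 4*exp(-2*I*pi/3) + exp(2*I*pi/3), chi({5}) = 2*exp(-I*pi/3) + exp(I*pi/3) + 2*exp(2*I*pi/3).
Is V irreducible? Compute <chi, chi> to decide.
Not irreducible (reducible): <chi, chi> = 11 > 1.

Explanation: <chi, chi> = (1/|G|) sum_C |C| * |chi(C)|^2 = (1/6)[1*|7|^2 + 1*|2*exp(-2*I*pi/3) + exp(-I*pi/3) + 2*exp(I*pi/3)|^2 + 1*|2 + exp(-2*I*pi/3) + 4*exp(2*I*pi/3)|^2 + 1*|-1|^2 + 1*|2 + 4*exp(-2*I*pi/3) + exp(2*I*pi/3)|^2 + 1*|2*exp(-I*pi/3) + exp(I*pi/3) + 2*exp(2*I*pi/3)|^2]
  = (1/6)[(49) + (1) + (7) + (1) + (7) + (1)] = 66/6 = 11.
(Exp terms are combined using exp(i*s)*conj(exp(i*t)) = exp(i*(s-t)), and sums of them are collapsed using the identity that for every m > 1 the m distinct m-th roots of unity sum to 0, e.g. 1 + exp(2*I*pi/3) + exp(-2*I*pi/3) = 0.)
A character is irreducible iff <chi, chi> = 1, so this representation is reducible.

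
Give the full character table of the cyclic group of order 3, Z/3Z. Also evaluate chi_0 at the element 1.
Character table of Z/3Z (irreps indexed chi_0,...,chi_2 with chi_k(m) = zeta_3^(k*m), zeta_3 = exp(2*pi*i/3)):
  irrep \ class  {0} (size 1)  {1} (size 1)    {2} (size 1)  
  chi_0          1             1               1             
  chi_1          1             exp(2*I*pi/3)   exp(-2*I*pi/3)
  chi_2          1             exp(-2*I*pi/3)  exp(2*I*pi/3) 

Spot check: chi_0(1) = zeta_3^(0*1) = zeta_3^0 = 1.

Why: Z/3Z is abelian, so all 3 irreducible complex representations are 1-dimensional. They are given by chi_k(m) = zeta_3^(k*m) for k = 0,...,2. Row orthogonality: sum_m chi_k(m) conj(chi_l(m)) = 3 * [k = l].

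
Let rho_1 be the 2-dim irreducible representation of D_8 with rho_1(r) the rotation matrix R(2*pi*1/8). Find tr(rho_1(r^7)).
chi_{rho_1}(r^7) = 2*cos(2*pi*1*7/8) = sqrt(2)

Why: rho_1(r^7) is rotation by angle 2*pi*1*7/8, whose trace is 2*cos(2*pi*1*7/8) = sqrt(2).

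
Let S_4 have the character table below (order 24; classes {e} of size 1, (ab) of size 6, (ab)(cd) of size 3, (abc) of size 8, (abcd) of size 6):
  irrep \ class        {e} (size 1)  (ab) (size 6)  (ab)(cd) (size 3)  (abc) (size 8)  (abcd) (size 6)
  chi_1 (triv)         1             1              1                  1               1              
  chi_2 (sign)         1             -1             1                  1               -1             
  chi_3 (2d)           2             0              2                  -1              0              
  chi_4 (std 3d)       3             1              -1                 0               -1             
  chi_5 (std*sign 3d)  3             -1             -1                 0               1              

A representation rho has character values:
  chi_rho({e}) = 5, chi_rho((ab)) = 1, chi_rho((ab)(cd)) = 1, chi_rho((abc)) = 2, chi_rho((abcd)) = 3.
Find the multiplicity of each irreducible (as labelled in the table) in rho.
Multiplicities: chi_1: 2, chi_2: 0, chi_3: 0, chi_4: 0, chi_5: 1.

Derivation: Use <chi_rho, chi> = (1/|G|) sum_C |C| * chi_rho(C) * conj(chi(C)) with |G| = 24 for each irreducible chi in the table:
  <chi_rho, chi_1> = (1/24)[1*(5)*conj(1) + 6*(1)*conj(1) + 3*(1)*conj(1) + 8*(2)*conj(1) + 6*(3)*conj(1)]
      = (1/24)[(5) + (6) + (3) + (16) + (18)] = 48/24 = 2
  <chi_rho, chi_2> = (1/24)[1*(5)*conj(1) + 6*(1)*conj(-1) + 3*(1)*conj(1) + 8*(2)*conj(1) + 6*(3)*conj(-1)]
      = (1/24)[(5) + (-6) + (3) + (16) + (-18)] = 0/24 = 0
  <chi_rho, chi_3> = (1/24)[1*(5)*conj(2) + 6*(1)*conj(0) + 3*(1)*conj(2) + 8*(2)*conj(-1) + 6*(3)*conj(0)]
      = (1/24)[(10) + (0) + (6) + (-16) + (0)] = 0/24 = 0
  <chi_rho, chi_4> = (1/24)[1*(5)*conj(3) + 6*(1)*conj(1) + 3*(1)*conj(-1) + 8*(2)*conj(0) + 6*(3)*conj(-1)]
      = (1/24)[(15) + (6) + (-3) + (0) + (-18)] = 0/24 = 0
  <chi_rho, chi_5> = (1/24)[1*(5)*conj(3) + 6*(1)*conj(-1) + 3*(1)*conj(-1) + 8*(2)*conj(0) + 6*(3)*conj(1)]
      = (1/24)[(15) + (-6) + (-3) + (0) + (18)] = 24/24 = 1
Dimension check: dim(rho) = sum (mult * dim) = 2*1 + 0*1 + 0*2 + 0*3 + 1*3 = 5 = chi_rho(e) = 5.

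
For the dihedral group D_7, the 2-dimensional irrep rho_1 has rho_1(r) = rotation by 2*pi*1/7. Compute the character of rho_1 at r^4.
chi_{rho_1}(r^4) = 2*cos(2*pi*1*4/7) = -2*cos(pi/7)

Working: rho_1(r^4) is rotation by angle 2*pi*1*4/7, whose trace is 2*cos(2*pi*1*4/7) = -2*cos(pi/7).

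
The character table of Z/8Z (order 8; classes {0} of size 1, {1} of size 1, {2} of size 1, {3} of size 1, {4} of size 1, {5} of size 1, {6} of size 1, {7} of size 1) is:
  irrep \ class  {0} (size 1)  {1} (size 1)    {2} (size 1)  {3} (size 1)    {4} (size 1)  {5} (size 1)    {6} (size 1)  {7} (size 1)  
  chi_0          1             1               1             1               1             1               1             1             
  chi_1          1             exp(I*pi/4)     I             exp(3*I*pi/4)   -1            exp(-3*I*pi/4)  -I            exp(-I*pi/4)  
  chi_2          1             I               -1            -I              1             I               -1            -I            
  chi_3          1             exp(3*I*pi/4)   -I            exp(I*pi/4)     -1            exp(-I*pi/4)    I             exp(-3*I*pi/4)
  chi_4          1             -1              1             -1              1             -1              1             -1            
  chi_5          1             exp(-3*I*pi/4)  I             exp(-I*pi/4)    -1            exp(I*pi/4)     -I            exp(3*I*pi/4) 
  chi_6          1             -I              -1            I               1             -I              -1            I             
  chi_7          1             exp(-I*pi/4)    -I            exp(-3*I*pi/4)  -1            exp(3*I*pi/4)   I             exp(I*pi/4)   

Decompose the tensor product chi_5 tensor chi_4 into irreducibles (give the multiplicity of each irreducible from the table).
chi_5 tensor chi_4 = chi_1 (all other irreducibles have multiplicity 0).

Argument: The character of a tensor product is the pointwise product (chi_5 * chi_4)(C) = chi_5(C) * chi_4(C):
  {0}: (1)*(1), {1}: (exp(-3*I*pi/4))*(-1), {2}: (I)*(1), {3}: (exp(-I*pi/4))*(-1), {4}: (-1)*(1), {5}: (exp(I*pi/4))*(-1), {6}: (-I)*(1), {7}: (exp(3*I*pi/4))*(-1)
so (chi_5 * chi_4) takes values
  {0} -> 1, {1} -> -exp(-3*I*pi/4), {2} -> I, {3} -> -exp(-I*pi/4), {4} -> -1, {5} -> -exp(I*pi/4), {6} -> -I, {7} -> -exp(3*I*pi/4).
Now take the inner product of this character with each irreducible chi from the table, <chi_5*chi_4, chi> = (1/8) sum_C |C| (chi_5*chi_4)(C) conj(chi(C)):
  <chi_5*chi_4, chi_0> = (1/8)[1*(1)*conj(1) + 1*(-exp(-3*I*pi/4))*conj(1) + 1*(I)*conj(1) + 1*(-exp(-I*pi/4))*conj(1) + 1*(-1)*conj(1) + 1*(-exp(I*pi/4))*conj(1) + 1*(-I)*conj(1) + 1*(-exp(3*I*pi/4))*conj(1)]
      = (1/8)[(1) + (-exp(-3*I*pi/4)) + (I) + (-exp(-I*pi/4)) + (-1) + (-exp(I*pi/4)) + (-I) + (-exp(3*I*pi/4))] = 0/8 = 0
  <chi_5*chi_4, chi_1> = (1/8)[1*(1)*conj(1) + 1*(-exp(-3*I*pi/4))*conj(exp(I*pi/4)) + 1*(I)*conj(I) + 1*(-exp(-I*pi/4))*conj(exp(3*I*pi/4)) + 1*(-1)*conj(-1) + 1*(-exp(I*pi/4))*conj(exp(-3*I*pi/4)) + 1*(-I)*conj(-I) + 1*(-exp(3*I*pi/4))*conj(exp(-I*pi/4))]
      = (1/8)[(1) + (1) + (1) + (1) + (1) + (1) + (1) + (1)] = 8/8 = 1
  <chi_5*chi_4, chi_2> = (1/8)[1*(1)*conj(1) + 1*(-exp(-3*I*pi/4))*conj(I) + 1*(I)*conj(-1) + 1*(-exp(-I*pi/4))*conj(-I) + 1*(-1)*conj(1) + 1*(-exp(I*pi/4))*conj(I) + 1*(-I)*conj(-1) + 1*(-exp(3*I*pi/4))*conj(-I)]
      = (1/8)[(1) + (exp(-I*pi/4)) + (-I) + (-exp(I*pi/4)) + (-1) + (exp(3*I*pi/4)) + (I) + (-exp(-3*I*pi/4))] = 0/8 = 0
  <chi_5*chi_4, chi_3> = (1/8)[1*(1)*conj(1) + 1*(-exp(-3*I*pi/4))*conj(exp(3*I*pi/4)) + 1*(I)*conj(-I) + 1*(-exp(-I*pi/4))*conj(exp(I*pi/4)) + 1*(-1)*conj(-1) + 1*(-exp(I*pi/4))*conj(exp(-I*pi/4)) + 1*(-I)*conj(I) + 1*(-exp(3*I*pi/4))*conj(exp(-3*I*pi/4))]
      = (1/8)[(1) + (-I) + (-1) + (I) + (1) + (-I) + (-1) + (I)] = 0/8 = 0
  <chi_5*chi_4, chi_4> = (1/8)[1*(1)*conj(1) + 1*(-exp(-3*I*pi/4))*conj(-1) + 1*(I)*conj(1) + 1*(-exp(-I*pi/4))*conj(-1) + 1*(-1)*conj(1) + 1*(-exp(I*pi/4))*conj(-1) + 1*(-I)*conj(1) + 1*(-exp(3*I*pi/4))*conj(-1)]
      = (1/8)[(1) + (exp(-3*I*pi/4)) + (I) + (exp(-I*pi/4)) + (-1) + (exp(I*pi/4)) + (-I) + (exp(3*I*pi/4))] = 0/8 = 0
  <chi_5*chi_4, chi_5> = (1/8)[1*(1)*conj(1) + 1*(-exp(-3*I*pi/4))*conj(exp(-3*I*pi/4)) + 1*(I)*conj(I) + 1*(-exp(-I*pi/4))*conj(exp(-I*pi/4)) + 1*(-1)*conj(-1) + 1*(-exp(I*pi/4))*conj(exp(I*pi/4)) + 1*(-I)*conj(-I) + 1*(-exp(3*I*pi/4))*conj(exp(3*I*pi/4))]
      = (1/8)[(1) + (-1) + (1) + (-1) + (1) + (-1) + (1) + (-1)] = 0/8 = 0
  <chi_5*chi_4, chi_6> = (1/8)[1*(1)*conj(1) + 1*(-exp(-3*I*pi/4))*conj(-I) + 1*(I)*conj(-1) + 1*(-exp(-I*pi/4))*conj(I) + 1*(-1)*conj(1) + 1*(-exp(I*pi/4))*conj(-I) + 1*(-I)*conj(-1) + 1*(-exp(3*I*pi/4))*conj(I)]
      = (1/8)[(1) + (-exp(-I*pi/4)) + (-I) + (exp(I*pi/4)) + (-1) + (-exp(3*I*pi/4)) + (I) + (exp(-3*I*pi/4))] = 0/8 = 0
  <chi_5*chi_4, chi_7> = (1/8)[1*(1)*conj(1) + 1*(-exp(-3*I*pi/4))*conj(exp(-I*pi/4)) + 1*(I)*conj(-I) + 1*(-exp(-I*pi/4))*conj(exp(-3*I*pi/4)) + 1*(-1)*conj(-1) + 1*(-exp(I*pi/4))*conj(exp(3*I*pi/4)) + 1*(-I)*conj(I) + 1*(-exp(3*I*pi/4))*conj(exp(I*pi/4))]
      = (1/8)[(1) + (I) + (-1) + (-I) + (1) + (I) + (-1) + (-I)] = 0/8 = 0
(Exp terms are combined using exp(i*s)*conj(exp(i*t)) = exp(i*(s-t)), and sums of them are collapsed using the identity that for every m > 1 the m distinct m-th roots of unity sum to 0, e.g. 1 + exp(2*I*pi/3) + exp(-2*I*pi/3) = 0.)
Hence the multiplicities are chi_1: 1. Dimension check: dim(chi_5)*dim(chi_4) = 1*1 = 1 and sum (mult * dim) = 1*1 = 1.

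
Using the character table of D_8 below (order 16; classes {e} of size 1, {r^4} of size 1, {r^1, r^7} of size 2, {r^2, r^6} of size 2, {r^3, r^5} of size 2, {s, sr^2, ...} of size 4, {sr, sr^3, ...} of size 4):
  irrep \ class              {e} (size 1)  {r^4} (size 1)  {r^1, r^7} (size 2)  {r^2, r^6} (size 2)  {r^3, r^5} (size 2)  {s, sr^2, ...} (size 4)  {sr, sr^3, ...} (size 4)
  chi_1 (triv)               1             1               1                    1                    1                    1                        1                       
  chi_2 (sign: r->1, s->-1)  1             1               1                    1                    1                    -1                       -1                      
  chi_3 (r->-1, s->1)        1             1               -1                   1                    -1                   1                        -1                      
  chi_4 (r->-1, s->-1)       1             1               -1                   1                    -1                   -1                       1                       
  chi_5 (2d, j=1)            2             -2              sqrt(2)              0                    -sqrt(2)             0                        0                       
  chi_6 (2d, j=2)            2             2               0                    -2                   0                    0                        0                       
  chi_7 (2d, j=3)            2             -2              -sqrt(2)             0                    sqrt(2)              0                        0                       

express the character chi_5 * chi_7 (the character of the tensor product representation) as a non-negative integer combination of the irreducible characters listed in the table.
chi_5 tensor chi_7 = chi_3 + chi_4 + chi_6 (all other irreducibles have multiplicity 0).

Details: The character of a tensor product is the pointwise product (chi_5 * chi_7)(C) = chi_5(C) * chi_7(C):
  {e}: (2)*(2), {r^4}: (-2)*(-2), {r^1, r^7}: (sqrt(2))*(-sqrt(2)), {r^2, r^6}: (0)*(0), {r^3, r^5}: (-sqrt(2))*(sqrt(2)), {s, sr^2, ...}: (0)*(0), {sr, sr^3, ...}: (0)*(0)
so (chi_5 * chi_7) takes values
  {e} -> 4, {r^4} -> 4, {r^1, r^7} -> -2, {r^2, r^6} -> 0, {r^3, r^5} -> -2, {s, sr^2, ...} -> 0, {sr, sr^3, ...} -> 0.
Now take the inner product of this character with each irreducible chi from the table, <chi_5*chi_7, chi> = (1/16) sum_C |C| (chi_5*chi_7)(C) conj(chi(C)):
  <chi_5*chi_7, chi_1> = (1/16)[1*(4)*conj(1) + 1*(4)*conj(1) + 2*(-2)*conj(1) + 2*(0)*conj(1) + 2*(-2)*conj(1) + 4*(0)*conj(1) + 4*(0)*conj(1)]
      = (1/16)[(4) + (4) + (-4) + (0) + (-4) + (0) + (0)] = 0/16 = 0
  <chi_5*chi_7, chi_2> = (1/16)[1*(4)*conj(1) + 1*(4)*conj(1) + 2*(-2)*conj(1) + 2*(0)*conj(1) + 2*(-2)*conj(1) + 4*(0)*conj(-1) + 4*(0)*conj(-1)]
      = (1/16)[(4) + (4) + (-4) + (0) + (-4) + (0) + (0)] = 0/16 = 0
  <chi_5*chi_7, chi_3> = (1/16)[1*(4)*conj(1) + 1*(4)*conj(1) + 2*(-2)*conj(-1) + 2*(0)*conj(1) + 2*(-2)*conj(-1) + 4*(0)*conj(1) + 4*(0)*conj(-1)]
      = (1/16)[(4) + (4) + (4) + (0) + (4) + (0) + (0)] = 16/16 = 1
  <chi_5*chi_7, chi_4> = (1/16)[1*(4)*conj(1) + 1*(4)*conj(1) + 2*(-2)*conj(-1) + 2*(0)*conj(1) + 2*(-2)*conj(-1) + 4*(0)*conj(-1) + 4*(0)*conj(1)]
      = (1/16)[(4) + (4) + (4) + (0) + (4) + (0) + (0)] = 16/16 = 1
  <chi_5*chi_7, chi_5> = (1/16)[1*(4)*conj(2) + 1*(4)*conj(-2) + 2*(-2)*conj(sqrt(2)) + 2*(0)*conj(0) + 2*(-2)*conj(-sqrt(2)) + 4*(0)*conj(0) + 4*(0)*conj(0)]
      = (1/16)[(8) + (-8) + (-4*sqrt(2)) + (0) + (4*sqrt(2)) + (0) + (0)] = 0/16 = 0
  <chi_5*chi_7, chi_6> = (1/16)[1*(4)*conj(2) + 1*(4)*conj(2) + 2*(-2)*conj(0) + 2*(0)*conj(-2) + 2*(-2)*conj(0) + 4*(0)*conj(0) + 4*(0)*conj(0)]
      = (1/16)[(8) + (8) + (0) + (0) + (0) + (0) + (0)] = 16/16 = 1
  <chi_5*chi_7, chi_7> = (1/16)[1*(4)*conj(2) + 1*(4)*conj(-2) + 2*(-2)*conj(-sqrt(2)) + 2*(0)*conj(0) + 2*(-2)*conj(sqrt(2)) + 4*(0)*conj(0) + 4*(0)*conj(0)]
      = (1/16)[(8) + (-8) + (4*sqrt(2)) + (0) + (-4*sqrt(2)) + (0) + (0)] = 0/16 = 0
Hence the multiplicities are chi_3: 1, chi_4: 1, chi_6: 1. Dimension check: dim(chi_5)*dim(chi_7) = 2*2 = 4 and sum (mult * dim) = 1*1 + 1*1 + 1*2 = 4.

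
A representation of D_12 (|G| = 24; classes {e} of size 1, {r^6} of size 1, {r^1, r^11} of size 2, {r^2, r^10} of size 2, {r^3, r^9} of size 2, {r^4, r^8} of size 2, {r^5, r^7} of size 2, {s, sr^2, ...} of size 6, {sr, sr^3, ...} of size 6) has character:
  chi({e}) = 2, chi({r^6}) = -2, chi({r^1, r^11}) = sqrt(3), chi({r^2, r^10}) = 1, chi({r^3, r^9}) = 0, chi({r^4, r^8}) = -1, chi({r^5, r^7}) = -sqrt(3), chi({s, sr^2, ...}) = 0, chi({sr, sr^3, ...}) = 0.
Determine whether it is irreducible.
Irreducible: <chi, chi> = 1.

Why: <chi, chi> = (1/|G|) sum_C |C| * |chi(C)|^2 = (1/24)[1*|2|^2 + 1*|-2|^2 + 2*|sqrt(3)|^2 + 2*|1|^2 + 2*|0|^2 + 2*|-1|^2 + 2*|-sqrt(3)|^2 + 6*|0|^2 + 6*|0|^2]
  = (1/24)[(4) + (4) + (6) + (2) + (0) + (2) + (6) + (0) + (0)] = 24/24 = 1.
A character is irreducible iff <chi, chi> = 1, so this representation is irreducible.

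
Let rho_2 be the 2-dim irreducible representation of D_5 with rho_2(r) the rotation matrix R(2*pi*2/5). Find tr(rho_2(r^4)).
chi_{rho_2}(r^4) = 2*cos(2*pi*2*4/5) = -sqrt(5)/2 - 1/2

Why: rho_2(r^4) is rotation by angle 2*pi*2*4/5, whose trace is 2*cos(2*pi*2*4/5) = -sqrt(5)/2 - 1/2.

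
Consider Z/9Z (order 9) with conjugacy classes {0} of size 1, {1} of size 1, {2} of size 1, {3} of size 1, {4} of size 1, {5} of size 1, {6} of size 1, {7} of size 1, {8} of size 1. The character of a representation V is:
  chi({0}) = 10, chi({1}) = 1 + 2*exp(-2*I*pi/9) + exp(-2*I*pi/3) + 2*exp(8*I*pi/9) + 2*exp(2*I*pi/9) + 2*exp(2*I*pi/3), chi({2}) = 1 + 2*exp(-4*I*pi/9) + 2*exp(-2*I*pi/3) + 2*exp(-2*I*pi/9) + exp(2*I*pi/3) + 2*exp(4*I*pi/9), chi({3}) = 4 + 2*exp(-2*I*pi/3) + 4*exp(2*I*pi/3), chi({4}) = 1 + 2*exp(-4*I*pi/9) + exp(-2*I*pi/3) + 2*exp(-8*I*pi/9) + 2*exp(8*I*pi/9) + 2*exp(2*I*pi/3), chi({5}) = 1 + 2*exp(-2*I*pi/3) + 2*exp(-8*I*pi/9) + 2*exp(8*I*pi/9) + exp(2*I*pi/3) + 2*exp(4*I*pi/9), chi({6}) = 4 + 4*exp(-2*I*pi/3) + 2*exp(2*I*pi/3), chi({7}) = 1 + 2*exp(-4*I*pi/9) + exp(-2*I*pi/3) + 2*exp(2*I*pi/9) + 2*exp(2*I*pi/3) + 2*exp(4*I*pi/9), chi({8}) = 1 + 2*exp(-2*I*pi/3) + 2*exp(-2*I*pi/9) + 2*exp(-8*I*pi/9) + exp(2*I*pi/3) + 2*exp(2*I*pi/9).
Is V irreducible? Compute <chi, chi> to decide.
Not irreducible (reducible): <chi, chi> = 18 > 1.

Why: <chi, chi> = (1/|G|) sum_C |C| * |chi(C)|^2 = (1/9)[1*|10|^2 + 1*|1 + 2*exp(-2*I*pi/9) + exp(-2*I*pi/3) + 2*exp(8*I*pi/9) + 2*exp(2*I*pi/9) + 2*exp(2*I*pi/3)|^2 + 1*|1 + 2*exp(-4*I*pi/9) + 2*exp(-2*I*pi/3) + 2*exp(-2*I*pi/9) + exp(2*I*pi/3) + 2*exp(4*I*pi/9)|^2 + 1*|4 + 2*exp(-2*I*pi/3) + 4*exp(2*I*pi/3)|^2 + 1*|1 + 2*exp(-4*I*pi/9) + exp(-2*I*pi/3) + 2*exp(-8*I*pi/9) + 2*exp(8*I*pi/9) + 2*exp(2*I*pi/3)|^2 + 1*|1 + 2*exp(-2*I*pi/3) + 2*exp(-8*I*pi/9) + 2*exp(8*I*pi/9) + exp(2*I*pi/3) + 2*exp(4*I*pi/9)|^2 + 1*|4 + 4*exp(-2*I*pi/3) + 2*exp(2*I*pi/3)|^2 + 1*|1 + 2*exp(-4*I*pi/9) + exp(-2*I*pi/3) + 2*exp(2*I*pi/9) + 2*exp(2*I*pi/3) + 2*exp(4*I*pi/9)|^2 + 1*|1 + 2*exp(-2*I*pi/3) + 2*exp(-2*I*pi/9) + 2*exp(-8*I*pi/9) + exp(2*I*pi/3) + 2*exp(2*I*pi/9)|^2]
  = (1/9)[(100) + (18 + 12*exp(-4*I*pi/9) + 9*exp(-2*I*pi/3) + 8*exp(-2*I*pi/9) + 12*exp(-8*I*pi/9) + 12*exp(8*I*pi/9) + 8*exp(2*I*pi/9) + 9*exp(2*I*pi/3) + 12*exp(4*I*pi/9)) + (18 + 8*exp(-4*I*pi/9) + 9*exp(-2*I*pi/3) + 12*exp(-2*I*pi/9) + 12*exp(-8*I*pi/9) + 12*exp(8*I*pi/9) + 12*exp(2*I*pi/9) + 9*exp(2*I*pi/3) + 8*exp(4*I*pi/9)) + (4) + (18 + 12*exp(-4*I*pi/9) + 9*exp(-2*I*pi/3) + 12*exp(-2*I*pi/9) + 8*exp(-8*I*pi/9) + 8*exp(8*I*pi/9) + 12*exp(2*I*pi/9) + 9*exp(2*I*pi/3) + 12*exp(4*I*pi/9)) + (18 + 12*exp(-4*I*pi/9) + 9*exp(-2*I*pi/3) + 12*exp(-2*I*pi/9) + 8*exp(-8*I*pi/9) + 8*exp(8*I*pi/9) + 12*exp(2*I*pi/9) + 9*exp(2*I*pi/3) + 12*exp(4*I*pi/9)) + (4) + (18 + 8*exp(-4*I*pi/9) + 9*exp(-2*I*pi/3) + 12*exp(-2*I*pi/9) + 12*exp(-8*I*pi/9) + 12*exp(8*I*pi/9) + 12*exp(2*I*pi/9) + 9*exp(2*I*pi/3) + 8*exp(4*I*pi/9)) + (18 + 12*exp(-4*I*pi/9) + 9*exp(-2*I*pi/3) + 8*exp(-2*I*pi/9) + 12*exp(-8*I*pi/9) + 12*exp(8*I*pi/9) + 8*exp(2*I*pi/9) + 9*exp(2*I*pi/3) + 12*exp(4*I*pi/9))] = 162/9 = 18.
(Exp terms are combined using exp(i*s)*conj(exp(i*t)) = exp(i*(s-t)), and sums of them are collapsed using the identity that for every m > 1 the m distinct m-th roots of unity sum to 0, e.g. 1 + exp(2*I*pi/3) + exp(-2*I*pi/3) = 0.)
A character is irreducible iff <chi, chi> = 1, so this representation is reducible.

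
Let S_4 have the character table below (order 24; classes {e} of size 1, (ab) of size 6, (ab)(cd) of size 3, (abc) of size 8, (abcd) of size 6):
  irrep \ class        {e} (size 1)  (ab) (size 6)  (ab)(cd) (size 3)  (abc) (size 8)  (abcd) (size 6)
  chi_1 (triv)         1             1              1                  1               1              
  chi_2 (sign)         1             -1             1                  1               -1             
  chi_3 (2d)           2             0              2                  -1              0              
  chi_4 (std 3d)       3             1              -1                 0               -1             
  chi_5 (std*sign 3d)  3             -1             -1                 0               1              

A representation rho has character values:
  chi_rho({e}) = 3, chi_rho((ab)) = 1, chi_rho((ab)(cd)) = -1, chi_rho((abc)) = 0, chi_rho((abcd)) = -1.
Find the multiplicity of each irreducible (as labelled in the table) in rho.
Multiplicities: chi_1: 0, chi_2: 0, chi_3: 0, chi_4: 1, chi_5: 0.

Details: Use <chi_rho, chi> = (1/|G|) sum_C |C| * chi_rho(C) * conj(chi(C)) with |G| = 24 for each irreducible chi in the table:
  <chi_rho, chi_1> = (1/24)[1*(3)*conj(1) + 6*(1)*conj(1) + 3*(-1)*conj(1) + 8*(0)*conj(1) + 6*(-1)*conj(1)]
      = (1/24)[(3) + (6) + (-3) + (0) + (-6)] = 0/24 = 0
  <chi_rho, chi_2> = (1/24)[1*(3)*conj(1) + 6*(1)*conj(-1) + 3*(-1)*conj(1) + 8*(0)*conj(1) + 6*(-1)*conj(-1)]
      = (1/24)[(3) + (-6) + (-3) + (0) + (6)] = 0/24 = 0
  <chi_rho, chi_3> = (1/24)[1*(3)*conj(2) + 6*(1)*conj(0) + 3*(-1)*conj(2) + 8*(0)*conj(-1) + 6*(-1)*conj(0)]
      = (1/24)[(6) + (0) + (-6) + (0) + (0)] = 0/24 = 0
  <chi_rho, chi_4> = (1/24)[1*(3)*conj(3) + 6*(1)*conj(1) + 3*(-1)*conj(-1) + 8*(0)*conj(0) + 6*(-1)*conj(-1)]
      = (1/24)[(9) + (6) + (3) + (0) + (6)] = 24/24 = 1
  <chi_rho, chi_5> = (1/24)[1*(3)*conj(3) + 6*(1)*conj(-1) + 3*(-1)*conj(-1) + 8*(0)*conj(0) + 6*(-1)*conj(1)]
      = (1/24)[(9) + (-6) + (3) + (0) + (-6)] = 0/24 = 0
Dimension check: dim(rho) = sum (mult * dim) = 0*1 + 0*1 + 0*2 + 1*3 + 0*3 = 3 = chi_rho(e) = 3.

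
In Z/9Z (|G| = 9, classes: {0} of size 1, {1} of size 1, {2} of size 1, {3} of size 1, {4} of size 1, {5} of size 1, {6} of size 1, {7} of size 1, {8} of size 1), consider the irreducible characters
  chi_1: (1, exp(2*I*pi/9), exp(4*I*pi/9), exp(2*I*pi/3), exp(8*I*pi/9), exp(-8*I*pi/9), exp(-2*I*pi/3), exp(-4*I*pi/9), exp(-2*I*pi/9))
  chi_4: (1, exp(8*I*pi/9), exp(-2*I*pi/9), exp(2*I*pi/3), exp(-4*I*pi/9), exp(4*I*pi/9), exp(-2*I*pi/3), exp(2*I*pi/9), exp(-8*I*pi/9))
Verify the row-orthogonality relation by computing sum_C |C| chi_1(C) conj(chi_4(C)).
Sum = 0; so <chi_1, chi_4> = 0 (distinct irreducibles are orthogonal).

Explanation: Compute term by term over conjugacy classes (|C| * chi_1(C) * conj(chi_4(C))):
  1*(1)*conj(1) + 1*(exp(2*I*pi/9))*conj(exp(8*I*pi/9)) + 1*(exp(4*I*pi/9))*conj(exp(-2*I*pi/9)) + 1*(exp(2*I*pi/3))*conj(exp(2*I*pi/3)) + 1*(exp(8*I*pi/9))*conj(exp(-4*I*pi/9)) + 1*(exp(-8*I*pi/9))*conj(exp(4*I*pi/9)) + 1*(exp(-2*I*pi/3))*conj(exp(-2*I*pi/3)) + 1*(exp(-4*I*pi/9))*conj(exp(2*I*pi/9)) + 1*(exp(-2*I*pi/9))*conj(exp(-8*I*pi/9))
  = (1) + (exp(-2*I*pi/3)) + (exp(2*I*pi/3)) + (1) + (exp(-2*I*pi/3)) + (exp(2*I*pi/3)) + (1) + (exp(-2*I*pi/3)) + (exp(2*I*pi/3))
  = 0.
(Exp terms are combined using exp(i*s)*conj(exp(i*t)) = exp(i*(s-t)), and sums of them are collapsed using the identity that for every m > 1 the m distinct m-th roots of unity sum to 0, e.g. 1 + exp(2*I*pi/3) + exp(-2*I*pi/3) = 0.)
Dividing by |G| = 9 gives 0/9 = 0, matching the row-orthogonality relation <chi_1, chi_4> = [chi_1 = chi_4].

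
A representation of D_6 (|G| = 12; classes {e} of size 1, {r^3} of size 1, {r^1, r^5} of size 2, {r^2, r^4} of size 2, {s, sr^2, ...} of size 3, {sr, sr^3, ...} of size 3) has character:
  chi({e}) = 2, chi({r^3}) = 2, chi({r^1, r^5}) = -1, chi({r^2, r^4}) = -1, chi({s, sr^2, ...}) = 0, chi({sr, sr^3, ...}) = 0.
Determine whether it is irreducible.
Irreducible: <chi, chi> = 1.

Details: <chi, chi> = (1/|G|) sum_C |C| * |chi(C)|^2 = (1/12)[1*|2|^2 + 1*|2|^2 + 2*|-1|^2 + 2*|-1|^2 + 3*|0|^2 + 3*|0|^2]
  = (1/12)[(4) + (4) + (2) + (2) + (0) + (0)] = 12/12 = 1.
A character is irreducible iff <chi, chi> = 1, so this representation is irreducible.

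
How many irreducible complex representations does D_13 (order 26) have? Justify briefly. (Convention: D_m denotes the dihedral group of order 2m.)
8

Derivation: The number of irreducible complex representations of a finite group equals its number of conjugacy classes. D_13 has 8 conjugacy classes ((n+3)/2 for n odd), so D_13 (order 26) has exactly 8 irreducible complex representations.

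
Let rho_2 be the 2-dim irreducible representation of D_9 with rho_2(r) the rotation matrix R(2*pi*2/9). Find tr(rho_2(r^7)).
chi_{rho_2}(r^7) = 2*cos(2*pi*2*7/9) = -2*cos(pi/9)

Working: rho_2(r^7) is rotation by angle 2*pi*2*7/9, whose trace is 2*cos(2*pi*2*7/9) = -2*cos(pi/9).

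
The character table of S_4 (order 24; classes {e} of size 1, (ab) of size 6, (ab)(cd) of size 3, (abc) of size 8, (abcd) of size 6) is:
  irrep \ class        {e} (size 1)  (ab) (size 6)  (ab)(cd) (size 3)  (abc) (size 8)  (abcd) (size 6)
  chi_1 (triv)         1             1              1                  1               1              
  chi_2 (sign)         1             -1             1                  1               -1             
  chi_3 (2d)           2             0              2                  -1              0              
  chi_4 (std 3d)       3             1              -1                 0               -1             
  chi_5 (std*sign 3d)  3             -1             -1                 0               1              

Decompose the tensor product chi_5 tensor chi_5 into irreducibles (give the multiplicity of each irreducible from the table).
chi_5 tensor chi_5 = chi_1 + chi_3 + chi_4 + chi_5 (all other irreducibles have multiplicity 0).

Why: The character of a tensor product is the pointwise product (chi_5 * chi_5)(C) = chi_5(C) * chi_5(C):
  {e}: (3)*(3), (ab): (-1)*(-1), (ab)(cd): (-1)*(-1), (abc): (0)*(0), (abcd): (1)*(1)
so (chi_5 * chi_5) takes values
  {e} -> 9, (ab) -> 1, (ab)(cd) -> 1, (abc) -> 0, (abcd) -> 1.
Now take the inner product of this character with each irreducible chi from the table, <chi_5*chi_5, chi> = (1/24) sum_C |C| (chi_5*chi_5)(C) conj(chi(C)):
  <chi_5*chi_5, chi_1> = (1/24)[1*(9)*conj(1) + 6*(1)*conj(1) + 3*(1)*conj(1) + 8*(0)*conj(1) + 6*(1)*conj(1)]
      = (1/24)[(9) + (6) + (3) + (0) + (6)] = 24/24 = 1
  <chi_5*chi_5, chi_2> = (1/24)[1*(9)*conj(1) + 6*(1)*conj(-1) + 3*(1)*conj(1) + 8*(0)*conj(1) + 6*(1)*conj(-1)]
      = (1/24)[(9) + (-6) + (3) + (0) + (-6)] = 0/24 = 0
  <chi_5*chi_5, chi_3> = (1/24)[1*(9)*conj(2) + 6*(1)*conj(0) + 3*(1)*conj(2) + 8*(0)*conj(-1) + 6*(1)*conj(0)]
      = (1/24)[(18) + (0) + (6) + (0) + (0)] = 24/24 = 1
  <chi_5*chi_5, chi_4> = (1/24)[1*(9)*conj(3) + 6*(1)*conj(1) + 3*(1)*conj(-1) + 8*(0)*conj(0) + 6*(1)*conj(-1)]
      = (1/24)[(27) + (6) + (-3) + (0) + (-6)] = 24/24 = 1
  <chi_5*chi_5, chi_5> = (1/24)[1*(9)*conj(3) + 6*(1)*conj(-1) + 3*(1)*conj(-1) + 8*(0)*conj(0) + 6*(1)*conj(1)]
      = (1/24)[(27) + (-6) + (-3) + (0) + (6)] = 24/24 = 1
Hence the multiplicities are chi_1: 1, chi_3: 1, chi_4: 1, chi_5: 1. Dimension check: dim(chi_5)*dim(chi_5) = 3*3 = 9 and sum (mult * dim) = 1*1 + 1*2 + 1*3 + 1*3 = 9.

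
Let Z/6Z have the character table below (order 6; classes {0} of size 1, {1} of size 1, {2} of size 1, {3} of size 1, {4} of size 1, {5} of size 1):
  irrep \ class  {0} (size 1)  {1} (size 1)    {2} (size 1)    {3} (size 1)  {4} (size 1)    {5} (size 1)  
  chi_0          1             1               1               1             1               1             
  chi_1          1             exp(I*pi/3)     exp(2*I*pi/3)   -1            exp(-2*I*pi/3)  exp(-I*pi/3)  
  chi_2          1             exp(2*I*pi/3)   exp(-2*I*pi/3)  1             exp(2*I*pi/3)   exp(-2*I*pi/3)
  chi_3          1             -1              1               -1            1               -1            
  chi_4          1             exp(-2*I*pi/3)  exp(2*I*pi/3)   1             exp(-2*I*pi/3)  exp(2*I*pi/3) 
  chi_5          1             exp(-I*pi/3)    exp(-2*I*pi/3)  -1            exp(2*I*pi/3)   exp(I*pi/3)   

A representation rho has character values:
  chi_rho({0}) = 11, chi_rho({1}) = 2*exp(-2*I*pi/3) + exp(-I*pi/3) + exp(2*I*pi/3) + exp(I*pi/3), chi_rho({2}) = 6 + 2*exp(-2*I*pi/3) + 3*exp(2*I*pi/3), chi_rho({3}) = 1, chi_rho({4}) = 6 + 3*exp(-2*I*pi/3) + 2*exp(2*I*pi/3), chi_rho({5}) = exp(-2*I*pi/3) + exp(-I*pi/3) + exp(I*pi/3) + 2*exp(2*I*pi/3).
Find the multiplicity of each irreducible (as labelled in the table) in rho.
Multiplicities: chi_0: 3, chi_1: 1, chi_2: 1, chi_3: 3, chi_4: 2, chi_5: 1.

Proof sketch: Use <chi_rho, chi> = (1/|G|) sum_C |C| * chi_rho(C) * conj(chi(C)) with |G| = 6 for each irreducible chi in the table:
  <chi_rho, chi_0> = (1/6)[1*(11)*conj(1) + 1*(2*exp(-2*I*pi/3) + exp(-I*pi/3) + exp(2*I*pi/3) + exp(I*pi/3))*conj(1) + 1*(6 + 2*exp(-2*I*pi/3) + 3*exp(2*I*pi/3))*conj(1) + 1*(1)*conj(1) + 1*(6 + 3*exp(-2*I*pi/3) + 2*exp(2*I*pi/3))*conj(1) + 1*(exp(-2*I*pi/3) + exp(-I*pi/3) + exp(I*pi/3) + 2*exp(2*I*pi/3))*conj(1)]
      = (1/6)[(11) + (2*exp(-2*I*pi/3) + exp(-I*pi/3) + exp(2*I*pi/3) + exp(I*pi/3)) + (6 + 2*exp(-2*I*pi/3) + 3*exp(2*I*pi/3)) + (1) + (6 + 3*exp(-2*I*pi/3) + 2*exp(2*I*pi/3)) + (exp(-2*I*pi/3) + exp(-I*pi/3) + exp(I*pi/3) + 2*exp(2*I*pi/3))] = 18/6 = 3
  <chi_rho, chi_1> = (1/6)[1*(11)*conj(1) + 1*(2*exp(-2*I*pi/3) + exp(-I*pi/3) + exp(2*I*pi/3) + exp(I*pi/3))*conj(exp(I*pi/3)) + 1*(6 + 2*exp(-2*I*pi/3) + 3*exp(2*I*pi/3))*conj(exp(2*I*pi/3)) + 1*(1)*conj(-1) + 1*(6 + 3*exp(-2*I*pi/3) + 2*exp(2*I*pi/3))*conj(exp(-2*I*pi/3)) + 1*(exp(-2*I*pi/3) + exp(-I*pi/3) + exp(I*pi/3) + 2*exp(2*I*pi/3))*conj(exp(-I*pi/3))]
      = (1/6)[(11) + (-1) + (3 + 6*exp(-2*I*pi/3) + 2*exp(2*I*pi/3)) + (-1) + (3 + 2*exp(-2*I*pi/3) + 6*exp(2*I*pi/3)) + (-1)] = 6/6 = 1
  <chi_rho, chi_2> = (1/6)[1*(11)*conj(1) + 1*(2*exp(-2*I*pi/3) + exp(-I*pi/3) + exp(2*I*pi/3) + exp(I*pi/3))*conj(exp(2*I*pi/3)) + 1*(6 + 2*exp(-2*I*pi/3) + 3*exp(2*I*pi/3))*conj(exp(-2*I*pi/3)) + 1*(1)*conj(1) + 1*(6 + 3*exp(-2*I*pi/3) + 2*exp(2*I*pi/3))*conj(exp(2*I*pi/3)) + 1*(exp(-2*I*pi/3) + exp(-I*pi/3) + exp(I*pi/3) + 2*exp(2*I*pi/3))*conj(exp(-2*I*pi/3))]
      = (1/6)[(11) + (exp(-I*pi/3) + 2*exp(2*I*pi/3)) + (2 + 3*exp(-2*I*pi/3) + 6*exp(2*I*pi/3)) + (1) + (2 + 6*exp(-2*I*pi/3) + 3*exp(2*I*pi/3)) + (2*exp(-2*I*pi/3) + exp(I*pi/3))] = 6/6 = 1
  <chi_rho, chi_3> = (1/6)[1*(11)*conj(1) + 1*(2*exp(-2*I*pi/3) + exp(-I*pi/3) + exp(2*I*pi/3) + exp(I*pi/3))*conj(-1) + 1*(6 + 2*exp(-2*I*pi/3) + 3*exp(2*I*pi/3))*conj(1) + 1*(1)*conj(-1) + 1*(6 + 3*exp(-2*I*pi/3) + 2*exp(2*I*pi/3))*conj(1) + 1*(exp(-2*I*pi/3) + exp(-I*pi/3) + exp(I*pi/3) + 2*exp(2*I*pi/3))*conj(-1)]
      = (1/6)[(11) + (-exp(I*pi/3) - exp(2*I*pi/3) - exp(-I*pi/3) - 2*exp(-2*I*pi/3)) + (6 + 2*exp(-2*I*pi/3) + 3*exp(2*I*pi/3)) + (-1) + (6 + 3*exp(-2*I*pi/3) + 2*exp(2*I*pi/3)) + (-2*exp(2*I*pi/3) - exp(I*pi/3) - exp(-I*pi/3) - exp(-2*I*pi/3))] = 18/6 = 3
  <chi_rho, chi_4> = (1/6)[1*(11)*conj(1) + 1*(2*exp(-2*I*pi/3) + exp(-I*pi/3) + exp(2*I*pi/3) + exp(I*pi/3))*conj(exp(-2*I*pi/3)) + 1*(6 + 2*exp(-2*I*pi/3) + 3*exp(2*I*pi/3))*conj(exp(2*I*pi/3)) + 1*(1)*conj(1) + 1*(6 + 3*exp(-2*I*pi/3) + 2*exp(2*I*pi/3))*conj(exp(-2*I*pi/3)) + 1*(exp(-2*I*pi/3) + exp(-I*pi/3) + exp(I*pi/3) + 2*exp(2*I*pi/3))*conj(exp(2*I*pi/3))]
      = (1/6)[(11) + (1) + (3 + 6*exp(-2*I*pi/3) + 2*exp(2*I*pi/3)) + (1) + (3 + 2*exp(-2*I*pi/3) + 6*exp(2*I*pi/3)) + (1)] = 12/6 = 2
  <chi_rho, chi_5> = (1/6)[1*(11)*conj(1) + 1*(2*exp(-2*I*pi/3) + exp(-I*pi/3) + exp(2*I*pi/3) + exp(I*pi/3))*conj(exp(-I*pi/3)) + 1*(6 + 2*exp(-2*I*pi/3) + 3*exp(2*I*pi/3))*conj(exp(-2*I*pi/3)) + 1*(1)*conj(-1) + 1*(6 + 3*exp(-2*I*pi/3) + 2*exp(2*I*pi/3))*conj(exp(2*I*pi/3)) + 1*(exp(-2*I*pi/3) + exp(-I*pi/3) + exp(I*pi/3) + 2*exp(2*I*pi/3))*conj(exp(I*pi/3))]
      = (1/6)[(11) + (2*exp(-I*pi/3) + exp(2*I*pi/3)) + (2 + 3*exp(-2*I*pi/3) + 6*exp(2*I*pi/3)) + (-1) + (2 + 6*exp(-2*I*pi/3) + 3*exp(2*I*pi/3)) + (exp(-2*I*pi/3) + 2*exp(I*pi/3))] = 6/6 = 1
(Exp terms are combined using exp(i*s)*conj(exp(i*t)) = exp(i*(s-t)), and sums of them are collapsed using the identity that for every m > 1 the m distinct m-th roots of unity sum to 0, e.g. 1 + exp(2*I*pi/3) + exp(-2*I*pi/3) = 0.)
Dimension check: dim(rho) = sum (mult * dim) = 3*1 + 1*1 + 1*1 + 3*1 + 2*1 + 1*1 = 11 = chi_rho(e) = 11.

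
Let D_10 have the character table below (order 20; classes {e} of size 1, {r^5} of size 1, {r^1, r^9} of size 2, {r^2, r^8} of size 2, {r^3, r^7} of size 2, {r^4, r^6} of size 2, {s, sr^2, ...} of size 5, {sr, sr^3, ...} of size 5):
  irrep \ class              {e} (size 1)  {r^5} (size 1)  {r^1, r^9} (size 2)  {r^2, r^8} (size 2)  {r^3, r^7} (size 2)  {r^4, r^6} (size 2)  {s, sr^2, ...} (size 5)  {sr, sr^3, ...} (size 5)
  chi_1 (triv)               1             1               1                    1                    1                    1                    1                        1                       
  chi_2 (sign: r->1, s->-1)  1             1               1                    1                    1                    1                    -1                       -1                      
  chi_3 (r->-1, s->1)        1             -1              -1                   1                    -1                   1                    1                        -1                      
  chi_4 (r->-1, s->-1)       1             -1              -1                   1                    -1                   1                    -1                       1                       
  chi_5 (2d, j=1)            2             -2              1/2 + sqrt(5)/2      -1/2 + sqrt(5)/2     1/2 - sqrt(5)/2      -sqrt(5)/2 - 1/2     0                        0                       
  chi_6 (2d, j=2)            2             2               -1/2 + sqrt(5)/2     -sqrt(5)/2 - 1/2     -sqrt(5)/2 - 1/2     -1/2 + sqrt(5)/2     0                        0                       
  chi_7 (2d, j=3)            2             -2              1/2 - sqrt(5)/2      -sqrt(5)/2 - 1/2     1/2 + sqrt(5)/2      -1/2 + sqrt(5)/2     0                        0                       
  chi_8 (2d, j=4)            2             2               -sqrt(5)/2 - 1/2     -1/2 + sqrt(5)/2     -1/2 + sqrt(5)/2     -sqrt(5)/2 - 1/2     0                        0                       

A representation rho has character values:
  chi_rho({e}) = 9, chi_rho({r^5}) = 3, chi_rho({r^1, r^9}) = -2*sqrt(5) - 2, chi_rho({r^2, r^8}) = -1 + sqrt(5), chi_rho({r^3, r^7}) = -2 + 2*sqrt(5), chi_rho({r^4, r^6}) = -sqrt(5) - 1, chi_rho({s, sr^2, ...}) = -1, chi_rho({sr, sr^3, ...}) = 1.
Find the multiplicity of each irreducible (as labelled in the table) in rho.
Multiplicities: chi_1: 0, chi_2: 0, chi_3: 0, chi_4: 1, chi_5: 0, chi_6: 0, chi_7: 1, chi_8: 3.

Why: Use <chi_rho, chi> = (1/|G|) sum_C |C| * chi_rho(C) * conj(chi(C)) with |G| = 20 for each irreducible chi in the table:
  <chi_rho, chi_1> = (1/20)[1*(9)*conj(1) + 1*(3)*conj(1) + 2*(-2*sqrt(5) - 2)*conj(1) + 2*(-1 + sqrt(5))*conj(1) + 2*(-2 + 2*sqrt(5))*conj(1) + 2*(-sqrt(5) - 1)*conj(1) + 5*(-1)*conj(1) + 5*(1)*conj(1)]
      = (1/20)[(9) + (3) + (-4*sqrt(5) - 4) + (-2 + 2*sqrt(5)) + (-4 + 4*sqrt(5)) + (-2*sqrt(5) - 2) + (-5) + (5)] = 0/20 = 0
  <chi_rho, chi_2> = (1/20)[1*(9)*conj(1) + 1*(3)*conj(1) + 2*(-2*sqrt(5) - 2)*conj(1) + 2*(-1 + sqrt(5))*conj(1) + 2*(-2 + 2*sqrt(5))*conj(1) + 2*(-sqrt(5) - 1)*conj(1) + 5*(-1)*conj(-1) + 5*(1)*conj(-1)]
      = (1/20)[(9) + (3) + (-4*sqrt(5) - 4) + (-2 + 2*sqrt(5)) + (-4 + 4*sqrt(5)) + (-2*sqrt(5) - 2) + (5) + (-5)] = 0/20 = 0
  <chi_rho, chi_3> = (1/20)[1*(9)*conj(1) + 1*(3)*conj(-1) + 2*(-2*sqrt(5) - 2)*conj(-1) + 2*(-1 + sqrt(5))*conj(1) + 2*(-2 + 2*sqrt(5))*conj(-1) + 2*(-sqrt(5) - 1)*conj(1) + 5*(-1)*conj(1) + 5*(1)*conj(-1)]
      = (1/20)[(9) + (-3) + (4 + 4*sqrt(5)) + (-2 + 2*sqrt(5)) + (4 - 4*sqrt(5)) + (-2*sqrt(5) - 2) + (-5) + (-5)] = 0/20 = 0
  <chi_rho, chi_4> = (1/20)[1*(9)*conj(1) + 1*(3)*conj(-1) + 2*(-2*sqrt(5) - 2)*conj(-1) + 2*(-1 + sqrt(5))*conj(1) + 2*(-2 + 2*sqrt(5))*conj(-1) + 2*(-sqrt(5) - 1)*conj(1) + 5*(-1)*conj(-1) + 5*(1)*conj(1)]
      = (1/20)[(9) + (-3) + (4 + 4*sqrt(5)) + (-2 + 2*sqrt(5)) + (4 - 4*sqrt(5)) + (-2*sqrt(5) - 2) + (5) + (5)] = 20/20 = 1
  <chi_rho, chi_5> = (1/20)[1*(9)*conj(2) + 1*(3)*conj(-2) + 2*(-2*sqrt(5) - 2)*conj(1/2 + sqrt(5)/2) + 2*(-1 + sqrt(5))*conj(-1/2 + sqrt(5)/2) + 2*(-2 + 2*sqrt(5))*conj(1/2 - sqrt(5)/2) + 2*(-sqrt(5) - 1)*conj(-sqrt(5)/2 - 1/2) + 5*(-1)*conj(0) + 5*(1)*conj(0)]
      = (1/20)[(18) + (-6) + (-12 - 4*sqrt(5)) + (6 - 2*sqrt(5)) + (-12 + 4*sqrt(5)) + (2*sqrt(5) + 6) + (0) + (0)] = 0/20 = 0
  <chi_rho, chi_6> = (1/20)[1*(9)*conj(2) + 1*(3)*conj(2) + 2*(-2*sqrt(5) - 2)*conj(-1/2 + sqrt(5)/2) + 2*(-1 + sqrt(5))*conj(-sqrt(5)/2 - 1/2) + 2*(-2 + 2*sqrt(5))*conj(-sqrt(5)/2 - 1/2) + 2*(-sqrt(5) - 1)*conj(-1/2 + sqrt(5)/2) + 5*(-1)*conj(0) + 5*(1)*conj(0)]
      = (1/20)[(18) + (6) + (-8) + (-4) + (-8) + (-4) + (0) + (0)] = 0/20 = 0
  <chi_rho, chi_7> = (1/20)[1*(9)*conj(2) + 1*(3)*conj(-2) + 2*(-2*sqrt(5) - 2)*conj(1/2 - sqrt(5)/2) + 2*(-1 + sqrt(5))*conj(-sqrt(5)/2 - 1/2) + 2*(-2 + 2*sqrt(5))*conj(1/2 + sqrt(5)/2) + 2*(-sqrt(5) - 1)*conj(-1/2 + sqrt(5)/2) + 5*(-1)*conj(0) + 5*(1)*conj(0)]
      = (1/20)[(18) + (-6) + (8) + (-4) + (8) + (-4) + (0) + (0)] = 20/20 = 1
  <chi_rho, chi_8> = (1/20)[1*(9)*conj(2) + 1*(3)*conj(2) + 2*(-2*sqrt(5) - 2)*conj(-sqrt(5)/2 - 1/2) + 2*(-1 + sqrt(5))*conj(-1/2 + sqrt(5)/2) + 2*(-2 + 2*sqrt(5))*conj(-1/2 + sqrt(5)/2) + 2*(-sqrt(5) - 1)*conj(-sqrt(5)/2 - 1/2) + 5*(-1)*conj(0) + 5*(1)*conj(0)]
      = (1/20)[(18) + (6) + (4*sqrt(5) + 12) + (6 - 2*sqrt(5)) + (12 - 4*sqrt(5)) + (2*sqrt(5) + 6) + (0) + (0)] = 60/20 = 3
Dimension check: dim(rho) = sum (mult * dim) = 0*1 + 0*1 + 0*1 + 1*1 + 0*2 + 0*2 + 1*2 + 3*2 = 9 = chi_rho(e) = 9.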